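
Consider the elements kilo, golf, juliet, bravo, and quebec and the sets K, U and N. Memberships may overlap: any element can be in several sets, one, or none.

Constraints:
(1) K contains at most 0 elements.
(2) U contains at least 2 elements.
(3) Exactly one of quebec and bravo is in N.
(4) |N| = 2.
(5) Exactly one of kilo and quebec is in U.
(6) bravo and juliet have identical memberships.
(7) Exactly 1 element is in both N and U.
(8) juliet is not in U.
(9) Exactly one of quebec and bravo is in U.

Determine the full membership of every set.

From (8): juliet ∉ U.
(1): K already has 0, so the rest are out.
(6): bravo matches juliet: bravo ∉ U.
(9) (exactly one): quebec ∈ U.
(5) (exactly one): kilo ∉ U.
(2): only 2 candidates remain for U, so all are in.
Suppose kilo ∉ N: no assignment then satisfies all the clues, so kilo ∈ N.

K = {}; U = {golf, quebec}; N = {kilo, quebec}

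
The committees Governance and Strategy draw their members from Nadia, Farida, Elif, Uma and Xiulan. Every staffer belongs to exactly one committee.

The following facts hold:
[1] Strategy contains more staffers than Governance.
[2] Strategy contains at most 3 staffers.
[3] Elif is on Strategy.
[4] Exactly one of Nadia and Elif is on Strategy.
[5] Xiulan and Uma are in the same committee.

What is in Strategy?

From (3): Elif ∈ Strategy.
(4) (exactly one): Nadia ∉ Strategy.
Only one committee left: Nadia ∈ Governance.
Suppose Farida ∈ Strategy: no assignment then satisfies all the clues, so Farida ∉ Strategy.

Strategy = {Elif, Uma, Xiulan}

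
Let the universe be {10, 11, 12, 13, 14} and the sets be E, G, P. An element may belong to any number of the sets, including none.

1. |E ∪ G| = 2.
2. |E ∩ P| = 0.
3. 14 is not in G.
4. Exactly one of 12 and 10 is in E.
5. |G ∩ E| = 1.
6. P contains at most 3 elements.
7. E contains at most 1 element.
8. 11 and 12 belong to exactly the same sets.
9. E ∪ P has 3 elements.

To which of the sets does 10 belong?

10: E, G

From (3): 14 ∉ G.
Suppose 10 ∉ E: no assignment then satisfies all the clues, so 10 ∈ E.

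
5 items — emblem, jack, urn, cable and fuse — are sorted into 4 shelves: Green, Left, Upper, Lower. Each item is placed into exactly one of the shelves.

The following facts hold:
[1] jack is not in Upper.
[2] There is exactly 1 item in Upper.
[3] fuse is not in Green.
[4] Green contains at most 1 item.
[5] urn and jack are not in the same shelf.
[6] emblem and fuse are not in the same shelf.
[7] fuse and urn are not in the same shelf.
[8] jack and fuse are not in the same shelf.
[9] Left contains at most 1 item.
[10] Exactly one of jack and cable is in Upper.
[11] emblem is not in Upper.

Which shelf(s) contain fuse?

fuse: Left

From (1): jack ∉ Upper.
From (3): fuse ∉ Green.
From (11): emblem ∉ Upper.
(10) (exactly one): cable ∈ Upper.
(2): Upper already has 1, so the rest are out.
Suppose fuse ∉ Left: no assignment then satisfies all the clues, so fuse ∈ Left.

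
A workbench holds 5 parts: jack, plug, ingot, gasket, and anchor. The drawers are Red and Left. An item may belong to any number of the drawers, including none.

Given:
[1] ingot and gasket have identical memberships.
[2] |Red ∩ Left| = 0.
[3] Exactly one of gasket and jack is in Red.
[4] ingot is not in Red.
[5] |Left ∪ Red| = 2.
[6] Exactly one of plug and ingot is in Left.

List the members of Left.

Left = {plug}

From (4): ingot ∉ Red.
(1): gasket matches ingot: gasket ∉ Red.
(3) (exactly one): jack ∈ Red.
Suppose jack ∈ Left: no assignment then satisfies all the clues, so jack ∉ Left.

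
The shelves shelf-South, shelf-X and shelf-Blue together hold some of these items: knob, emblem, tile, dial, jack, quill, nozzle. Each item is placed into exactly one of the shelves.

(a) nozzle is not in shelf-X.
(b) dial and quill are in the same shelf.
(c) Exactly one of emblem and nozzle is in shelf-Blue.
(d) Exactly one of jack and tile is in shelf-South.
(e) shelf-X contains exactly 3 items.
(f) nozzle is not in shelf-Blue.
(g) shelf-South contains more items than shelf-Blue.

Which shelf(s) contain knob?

From (a): nozzle ∉ shelf-X.
From (f): nozzle ∉ shelf-Blue.
(c) (exactly one): emblem ∈ shelf-Blue.
Only one shelf left: nozzle ∈ shelf-South.
Suppose knob ∉ shelf-South: no assignment then satisfies all the clues, so knob ∈ shelf-South.

knob: shelf-South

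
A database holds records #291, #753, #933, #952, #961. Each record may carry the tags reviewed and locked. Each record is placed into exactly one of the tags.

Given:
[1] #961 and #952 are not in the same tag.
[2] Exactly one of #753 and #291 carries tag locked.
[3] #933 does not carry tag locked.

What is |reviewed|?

3

From (3): #933 ∉ locked.
Only one tag left: #933 ∈ reviewed.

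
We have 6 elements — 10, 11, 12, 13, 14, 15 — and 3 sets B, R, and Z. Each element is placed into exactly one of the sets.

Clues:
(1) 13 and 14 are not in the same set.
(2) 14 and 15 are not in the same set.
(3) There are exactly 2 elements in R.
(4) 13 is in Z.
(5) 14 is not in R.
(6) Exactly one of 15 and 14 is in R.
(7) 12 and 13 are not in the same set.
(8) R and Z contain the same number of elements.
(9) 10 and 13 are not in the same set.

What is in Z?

Z = {11, 13}

From (4): 13 ∈ Z.
From (5): 14 ∉ R.
(1): 14 ∉ Z.
(6) (exactly one): 15 ∈ R.
(7): 12 ∉ Z.
(9): 10 ∉ Z.
Only one set left: 14 ∈ B.
Suppose 11 ∉ Z: no assignment then satisfies all the clues, so 11 ∈ Z.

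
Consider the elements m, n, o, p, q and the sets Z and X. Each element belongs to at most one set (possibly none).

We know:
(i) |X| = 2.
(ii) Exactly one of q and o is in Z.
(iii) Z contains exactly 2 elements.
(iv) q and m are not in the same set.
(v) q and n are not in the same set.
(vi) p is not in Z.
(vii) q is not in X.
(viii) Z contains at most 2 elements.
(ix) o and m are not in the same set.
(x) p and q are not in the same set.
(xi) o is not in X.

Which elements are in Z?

From (vi): p ∉ Z.
From (vii): q ∉ X.
From (xi): o ∉ X.
Suppose m ∈ Z: no assignment then satisfies all the clues, so m ∉ Z.

Z = {n, o}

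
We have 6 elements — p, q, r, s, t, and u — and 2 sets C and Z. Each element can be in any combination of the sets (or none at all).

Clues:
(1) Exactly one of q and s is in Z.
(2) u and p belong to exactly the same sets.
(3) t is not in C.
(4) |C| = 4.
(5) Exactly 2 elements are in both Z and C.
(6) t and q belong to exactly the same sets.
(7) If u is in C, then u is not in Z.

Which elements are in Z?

Z = {r, s}

From (3): t ∉ C.
(6): q matches t: q ∉ C.
(4): only 4 candidates remain for C, so all are in.
(7): u ∉ Z.
(2): p matches u: p ∉ Z.
Suppose q ∈ Z: no assignment then satisfies all the clues, so q ∉ Z.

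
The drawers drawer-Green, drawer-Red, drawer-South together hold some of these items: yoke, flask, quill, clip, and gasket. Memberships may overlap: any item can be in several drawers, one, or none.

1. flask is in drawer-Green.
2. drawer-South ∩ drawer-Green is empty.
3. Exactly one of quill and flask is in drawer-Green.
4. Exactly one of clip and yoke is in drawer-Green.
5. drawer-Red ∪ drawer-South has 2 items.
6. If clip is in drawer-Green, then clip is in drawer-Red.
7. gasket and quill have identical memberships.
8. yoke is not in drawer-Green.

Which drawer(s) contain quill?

quill: none

From (1): flask ∈ drawer-Green.
From (8): yoke ∉ drawer-Green.
(2) (disjoint): flask ∉ drawer-South.
(3) (exactly one): quill ∉ drawer-Green.
(4) (exactly one): clip ∈ drawer-Green.
(6): clip ∈ drawer-Red.
(7): gasket matches quill: gasket ∉ drawer-Green.
(2) (disjoint): clip ∉ drawer-South.
Suppose quill ∈ drawer-Red: no assignment then satisfies all the clues, so quill ∉ drawer-Red.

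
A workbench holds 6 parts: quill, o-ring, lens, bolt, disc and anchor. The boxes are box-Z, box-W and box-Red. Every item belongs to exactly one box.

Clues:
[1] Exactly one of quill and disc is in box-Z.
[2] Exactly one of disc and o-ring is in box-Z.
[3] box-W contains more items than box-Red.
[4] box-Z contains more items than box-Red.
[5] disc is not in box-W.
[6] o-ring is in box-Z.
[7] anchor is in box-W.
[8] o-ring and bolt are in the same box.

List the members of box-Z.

box-Z = {bolt, o-ring, quill}

From (5): disc ∉ box-W.
From (6): o-ring ∈ box-Z.
From (7): anchor ∈ box-W.
(2) (exactly one): disc ∉ box-Z.
(8): bolt matches o-ring: bolt ∈ box-Z.
Only one box left: disc ∈ box-Red.
(1) (exactly one): quill ∈ box-Z.
Suppose lens ∈ box-Z: no assignment then satisfies all the clues, so lens ∉ box-Z.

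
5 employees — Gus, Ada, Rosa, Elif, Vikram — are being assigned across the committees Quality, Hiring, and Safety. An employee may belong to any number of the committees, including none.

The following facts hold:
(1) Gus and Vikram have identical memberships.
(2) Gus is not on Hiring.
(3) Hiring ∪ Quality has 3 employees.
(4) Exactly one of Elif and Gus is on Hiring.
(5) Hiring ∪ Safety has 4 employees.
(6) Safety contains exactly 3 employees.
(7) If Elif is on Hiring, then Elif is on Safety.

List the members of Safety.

Safety = {Elif, Gus, Vikram}

From (2): Gus ∉ Hiring.
(1): Vikram matches Gus: Vikram ∉ Hiring.
(4) (exactly one): Elif ∈ Hiring.
(7): Elif ∈ Safety.
Suppose Gus ∉ Safety: no assignment then satisfies all the clues, so Gus ∈ Safety.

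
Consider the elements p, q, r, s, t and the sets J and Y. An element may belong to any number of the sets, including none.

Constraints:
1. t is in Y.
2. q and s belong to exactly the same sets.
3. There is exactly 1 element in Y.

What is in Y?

Y = {t}

From (1): t ∈ Y.
(3): Y already has 1, so the rest are out.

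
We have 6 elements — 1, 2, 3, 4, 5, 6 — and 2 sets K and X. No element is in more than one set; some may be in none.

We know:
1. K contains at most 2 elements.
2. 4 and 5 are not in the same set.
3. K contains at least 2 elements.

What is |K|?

2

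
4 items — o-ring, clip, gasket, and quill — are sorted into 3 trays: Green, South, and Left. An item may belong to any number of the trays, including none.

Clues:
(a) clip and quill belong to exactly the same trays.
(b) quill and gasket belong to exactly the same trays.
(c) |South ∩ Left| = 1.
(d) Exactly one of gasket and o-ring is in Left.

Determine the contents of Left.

Left = {o-ring}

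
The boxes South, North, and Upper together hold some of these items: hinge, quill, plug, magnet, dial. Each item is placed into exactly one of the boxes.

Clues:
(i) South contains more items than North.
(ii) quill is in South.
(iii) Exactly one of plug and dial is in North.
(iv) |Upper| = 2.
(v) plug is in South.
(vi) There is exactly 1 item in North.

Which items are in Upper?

Upper = {hinge, magnet}

From (ii): quill ∈ South.
From (v): plug ∈ South.
(iii) (exactly one): dial ∈ North.
(iv): only 2 candidates remain for Upper, so all are in.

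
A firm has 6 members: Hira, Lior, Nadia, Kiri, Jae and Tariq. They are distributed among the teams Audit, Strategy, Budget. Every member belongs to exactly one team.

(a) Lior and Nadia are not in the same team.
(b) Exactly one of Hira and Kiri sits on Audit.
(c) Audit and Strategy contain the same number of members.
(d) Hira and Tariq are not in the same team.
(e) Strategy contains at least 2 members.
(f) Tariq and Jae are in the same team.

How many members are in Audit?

2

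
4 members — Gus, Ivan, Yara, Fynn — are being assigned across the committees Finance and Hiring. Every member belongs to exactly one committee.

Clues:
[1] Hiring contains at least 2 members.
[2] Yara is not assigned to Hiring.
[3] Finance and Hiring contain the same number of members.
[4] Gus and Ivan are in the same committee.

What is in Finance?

Finance = {Fynn, Yara}

From (2): Yara ∉ Hiring.
Only one committee left: Yara ∈ Finance.
Suppose Gus ∈ Finance: no assignment then satisfies all the clues, so Gus ∉ Finance.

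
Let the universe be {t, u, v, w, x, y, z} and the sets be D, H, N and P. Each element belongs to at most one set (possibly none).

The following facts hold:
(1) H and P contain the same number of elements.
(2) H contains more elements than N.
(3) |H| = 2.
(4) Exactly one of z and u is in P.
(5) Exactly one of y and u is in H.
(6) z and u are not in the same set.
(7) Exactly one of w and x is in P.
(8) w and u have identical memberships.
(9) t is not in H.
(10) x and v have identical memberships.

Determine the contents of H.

H = {y, z}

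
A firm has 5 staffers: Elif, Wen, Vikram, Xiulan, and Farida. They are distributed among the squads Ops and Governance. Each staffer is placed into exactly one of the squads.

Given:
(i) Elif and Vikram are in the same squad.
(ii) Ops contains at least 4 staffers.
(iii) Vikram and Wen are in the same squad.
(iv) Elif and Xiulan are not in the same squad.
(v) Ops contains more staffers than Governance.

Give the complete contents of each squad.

Ops = {Elif, Farida, Vikram, Wen}; Governance = {Xiulan}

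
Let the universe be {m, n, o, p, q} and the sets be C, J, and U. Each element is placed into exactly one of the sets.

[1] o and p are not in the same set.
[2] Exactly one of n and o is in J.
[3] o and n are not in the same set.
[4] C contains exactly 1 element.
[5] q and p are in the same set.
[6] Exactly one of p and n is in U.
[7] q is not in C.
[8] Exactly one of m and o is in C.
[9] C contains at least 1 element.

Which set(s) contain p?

From (7): q ∉ C.
(5): p matches q: p ∉ C.
Suppose p ∈ J: no assignment then satisfies all the clues, so p ∉ J.

p: U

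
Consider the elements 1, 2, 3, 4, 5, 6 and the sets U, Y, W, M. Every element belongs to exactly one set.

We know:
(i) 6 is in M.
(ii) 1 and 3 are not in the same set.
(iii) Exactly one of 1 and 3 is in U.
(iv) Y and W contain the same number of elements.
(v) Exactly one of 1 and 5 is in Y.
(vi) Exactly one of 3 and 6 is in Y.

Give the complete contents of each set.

U = {1}; Y = {3, 5}; W = {2, 4}; M = {6}

From (i): 6 ∈ M.
(vi) (exactly one): 3 ∈ Y.
(ii): 1 ∉ Y.
(iii) (exactly one): 1 ∈ U.
(v) (exactly one): 5 ∈ Y.
Suppose 2 ∈ U: no assignment then satisfies all the clues, so 2 ∉ U.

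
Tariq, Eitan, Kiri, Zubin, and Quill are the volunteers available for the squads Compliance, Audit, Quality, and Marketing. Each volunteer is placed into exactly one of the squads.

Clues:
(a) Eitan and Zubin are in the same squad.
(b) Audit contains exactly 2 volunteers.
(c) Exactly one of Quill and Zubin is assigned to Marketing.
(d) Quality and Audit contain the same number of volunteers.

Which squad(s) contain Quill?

Quill: Marketing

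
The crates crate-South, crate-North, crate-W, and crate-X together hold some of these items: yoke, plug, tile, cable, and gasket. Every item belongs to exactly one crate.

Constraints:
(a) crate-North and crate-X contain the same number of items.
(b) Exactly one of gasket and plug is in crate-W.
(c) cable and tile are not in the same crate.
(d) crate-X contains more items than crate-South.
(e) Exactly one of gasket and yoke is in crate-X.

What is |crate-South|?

0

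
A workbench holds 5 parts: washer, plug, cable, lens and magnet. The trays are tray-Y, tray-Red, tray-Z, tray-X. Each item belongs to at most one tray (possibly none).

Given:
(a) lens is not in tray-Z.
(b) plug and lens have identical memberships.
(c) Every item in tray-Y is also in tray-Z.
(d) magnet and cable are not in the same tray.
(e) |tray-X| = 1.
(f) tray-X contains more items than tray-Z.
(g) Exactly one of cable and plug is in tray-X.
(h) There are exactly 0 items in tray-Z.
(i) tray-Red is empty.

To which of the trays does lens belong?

lens: none

From (a): lens ∉ tray-Z.
(b): plug matches lens: plug ∉ tray-Z.
(c) contrapositive: plug ∉ tray-Y.
(c) contrapositive: lens ∉ tray-Y.
(h): tray-Z already has 0, so the rest are out.
(i): tray-Red already has 0, so the rest are out.
(c) contrapositive: washer ∉ tray-Y.
(c) contrapositive: cable ∉ tray-Y.
(c) contrapositive: magnet ∉ tray-Y.
Suppose lens ∈ tray-X: no assignment then satisfies all the clues, so lens ∉ tray-X.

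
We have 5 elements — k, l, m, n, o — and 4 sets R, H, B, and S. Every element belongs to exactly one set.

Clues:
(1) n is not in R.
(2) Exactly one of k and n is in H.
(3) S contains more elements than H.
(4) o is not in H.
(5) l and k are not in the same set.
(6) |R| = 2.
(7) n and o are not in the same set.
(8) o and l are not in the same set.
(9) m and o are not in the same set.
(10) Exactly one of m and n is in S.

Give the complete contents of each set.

R = {k, o}; H = {n}; B = {}; S = {l, m}

From (1): n ∉ R.
From (4): o ∉ H.
Suppose k ∉ R: no assignment then satisfies all the clues, so k ∈ R.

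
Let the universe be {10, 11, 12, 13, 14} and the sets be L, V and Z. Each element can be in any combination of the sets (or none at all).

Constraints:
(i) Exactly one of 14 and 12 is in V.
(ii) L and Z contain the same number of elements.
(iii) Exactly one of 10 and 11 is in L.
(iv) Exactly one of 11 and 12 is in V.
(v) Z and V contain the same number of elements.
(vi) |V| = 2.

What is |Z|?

2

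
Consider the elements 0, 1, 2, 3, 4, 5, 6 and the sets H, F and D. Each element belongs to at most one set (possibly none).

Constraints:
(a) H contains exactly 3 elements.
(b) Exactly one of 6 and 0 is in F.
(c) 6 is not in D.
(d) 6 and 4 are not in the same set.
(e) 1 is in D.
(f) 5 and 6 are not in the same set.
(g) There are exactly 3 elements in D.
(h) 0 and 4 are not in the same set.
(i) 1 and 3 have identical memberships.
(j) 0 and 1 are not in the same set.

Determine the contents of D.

D = {1, 3, 4}

From (c): 6 ∉ D.
From (e): 1 ∈ D.
(i): 3 matches 1: 3 ∉ H.
(i): 3 matches 1: 3 ∉ F.
(i): 3 matches 1: 3 ∈ D.
(j): 0 ∉ D.
Suppose 2 ∈ D: no assignment then satisfies all the clues, so 2 ∉ D.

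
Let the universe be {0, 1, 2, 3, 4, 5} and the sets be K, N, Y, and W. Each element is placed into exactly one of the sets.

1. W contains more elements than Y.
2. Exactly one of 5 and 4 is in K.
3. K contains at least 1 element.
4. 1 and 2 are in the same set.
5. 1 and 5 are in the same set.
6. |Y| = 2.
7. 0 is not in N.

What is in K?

K = {4}

From (7): 0 ∉ N.
Suppose 0 ∈ K: no assignment then satisfies all the clues, so 0 ∉ K.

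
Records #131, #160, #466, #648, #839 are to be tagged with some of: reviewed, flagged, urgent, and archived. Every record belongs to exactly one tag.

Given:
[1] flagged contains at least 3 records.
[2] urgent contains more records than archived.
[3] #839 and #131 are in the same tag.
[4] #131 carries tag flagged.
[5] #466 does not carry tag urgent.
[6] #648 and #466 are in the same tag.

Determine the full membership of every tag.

reviewed = {}; flagged = {#131, #466, #648, #839}; urgent = {#160}; archived = {}

From (4): #131 ∈ flagged.
From (5): #466 ∉ urgent.
(3): #839 matches #131: #839 ∉ reviewed.
(3): #839 matches #131: #839 ∈ flagged.
(6): #648 matches #466: #648 ∉ urgent.
Suppose #160 ∈ reviewed: no assignment then satisfies all the clues, so #160 ∉ reviewed.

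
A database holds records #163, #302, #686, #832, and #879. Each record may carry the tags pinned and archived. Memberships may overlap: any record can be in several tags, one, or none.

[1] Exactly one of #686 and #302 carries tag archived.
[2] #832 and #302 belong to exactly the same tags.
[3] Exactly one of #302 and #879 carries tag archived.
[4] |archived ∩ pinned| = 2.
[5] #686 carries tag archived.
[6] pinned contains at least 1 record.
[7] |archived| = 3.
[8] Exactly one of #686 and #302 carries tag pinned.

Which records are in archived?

From (5): #686 ∈ archived.
(1) (exactly one): #302 ∉ archived.
(2): #832 matches #302: #832 ∉ archived.
(3) (exactly one): #879 ∈ archived.
(7): only 3 candidates remain for archived, so all are in.

archived = {#163, #686, #879}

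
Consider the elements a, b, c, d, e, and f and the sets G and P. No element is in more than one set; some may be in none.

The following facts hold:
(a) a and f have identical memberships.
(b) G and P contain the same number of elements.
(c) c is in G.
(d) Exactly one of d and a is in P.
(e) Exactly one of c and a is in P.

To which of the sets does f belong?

From (c): c ∈ G.
(e) (exactly one): a ∈ P.
(a): f matches a: f ∉ G.
(a): f matches a: f ∈ P.
(d) (exactly one): d ∉ P.

f: P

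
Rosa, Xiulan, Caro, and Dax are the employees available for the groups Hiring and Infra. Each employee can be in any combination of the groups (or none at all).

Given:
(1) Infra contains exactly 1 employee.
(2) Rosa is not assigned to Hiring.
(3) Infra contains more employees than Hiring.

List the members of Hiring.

Hiring = {}

From (2): Rosa ∉ Hiring.
Suppose Xiulan ∈ Hiring: no assignment then satisfies all the clues, so Xiulan ∉ Hiring.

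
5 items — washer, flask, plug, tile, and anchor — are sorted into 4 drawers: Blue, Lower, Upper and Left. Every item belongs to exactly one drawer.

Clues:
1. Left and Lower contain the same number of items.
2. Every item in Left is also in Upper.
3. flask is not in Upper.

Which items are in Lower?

Lower = {}

From (3): flask ∉ Upper.
(2) contrapositive: flask ∉ Left.
Suppose washer ∈ Lower: no assignment then satisfies all the clues, so washer ∉ Lower.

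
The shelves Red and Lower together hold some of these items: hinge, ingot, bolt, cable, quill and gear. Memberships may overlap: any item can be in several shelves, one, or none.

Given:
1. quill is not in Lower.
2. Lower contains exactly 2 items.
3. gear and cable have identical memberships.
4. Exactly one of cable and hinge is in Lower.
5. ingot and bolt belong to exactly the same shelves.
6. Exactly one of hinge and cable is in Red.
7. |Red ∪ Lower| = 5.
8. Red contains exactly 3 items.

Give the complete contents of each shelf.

Red = {bolt, hinge, ingot}; Lower = {cable, gear}

From (1): quill ∉ Lower.
Suppose hinge ∉ Red: no assignment then satisfies all the clues, so hinge ∈ Red.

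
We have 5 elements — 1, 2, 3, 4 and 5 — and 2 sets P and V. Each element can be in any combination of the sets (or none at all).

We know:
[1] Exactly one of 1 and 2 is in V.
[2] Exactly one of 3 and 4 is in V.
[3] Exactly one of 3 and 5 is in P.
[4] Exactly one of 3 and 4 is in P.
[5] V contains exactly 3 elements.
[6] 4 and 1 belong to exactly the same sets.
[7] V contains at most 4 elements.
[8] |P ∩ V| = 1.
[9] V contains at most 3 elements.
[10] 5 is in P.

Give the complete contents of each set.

P = {1, 4, 5}; V = {2, 3, 5}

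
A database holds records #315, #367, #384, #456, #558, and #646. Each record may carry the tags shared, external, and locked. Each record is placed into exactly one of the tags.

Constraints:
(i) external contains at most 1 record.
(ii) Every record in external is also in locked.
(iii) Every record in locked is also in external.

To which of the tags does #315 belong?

#315: shared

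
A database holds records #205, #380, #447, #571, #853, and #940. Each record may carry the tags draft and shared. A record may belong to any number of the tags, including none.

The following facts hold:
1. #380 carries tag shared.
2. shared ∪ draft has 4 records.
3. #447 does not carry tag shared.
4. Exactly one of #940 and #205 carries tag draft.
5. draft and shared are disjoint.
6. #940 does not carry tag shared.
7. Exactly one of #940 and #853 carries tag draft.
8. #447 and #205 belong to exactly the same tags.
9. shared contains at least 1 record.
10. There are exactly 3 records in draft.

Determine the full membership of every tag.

draft = {#205, #447, #853}; shared = {#380}

From (1): #380 ∈ shared.
From (3): #447 ∉ shared.
From (6): #940 ∉ shared.
(5) (disjoint): #380 ∉ draft.
(8): #205 matches #447: #205 ∉ shared.
Suppose #205 ∉ draft: no assignment then satisfies all the clues, so #205 ∈ draft.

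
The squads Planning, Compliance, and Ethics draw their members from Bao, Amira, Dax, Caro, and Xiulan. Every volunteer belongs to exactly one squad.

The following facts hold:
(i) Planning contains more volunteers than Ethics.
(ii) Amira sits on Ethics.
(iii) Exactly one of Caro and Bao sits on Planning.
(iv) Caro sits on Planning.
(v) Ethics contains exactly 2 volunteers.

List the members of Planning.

Planning = {Caro, Dax, Xiulan}

From (ii): Amira ∈ Ethics.
From (iv): Caro ∈ Planning.
(iii) (exactly one): Bao ∉ Planning.
Suppose Dax ∉ Planning: no assignment then satisfies all the clues, so Dax ∈ Planning.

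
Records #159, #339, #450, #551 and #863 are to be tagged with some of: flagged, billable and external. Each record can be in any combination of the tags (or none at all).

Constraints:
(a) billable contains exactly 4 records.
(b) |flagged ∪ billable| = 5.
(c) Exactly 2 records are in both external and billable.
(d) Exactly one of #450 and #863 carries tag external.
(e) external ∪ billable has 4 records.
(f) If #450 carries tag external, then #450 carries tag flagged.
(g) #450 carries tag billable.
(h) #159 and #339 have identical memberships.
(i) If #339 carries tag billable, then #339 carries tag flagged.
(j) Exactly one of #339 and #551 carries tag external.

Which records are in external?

external = {#450, #551}

From (g): #450 ∈ billable.
Suppose #159 ∈ external: no assignment then satisfies all the clues, so #159 ∉ external.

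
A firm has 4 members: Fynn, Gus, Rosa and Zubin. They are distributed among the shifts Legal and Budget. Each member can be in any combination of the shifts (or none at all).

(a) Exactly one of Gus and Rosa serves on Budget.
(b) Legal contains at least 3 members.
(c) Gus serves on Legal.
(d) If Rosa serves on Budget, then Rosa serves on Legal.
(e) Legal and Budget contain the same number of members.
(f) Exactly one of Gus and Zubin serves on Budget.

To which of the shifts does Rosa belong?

Rosa: Budget, Legal

From (c): Gus ∈ Legal.
Suppose Rosa ∉ Legal: no assignment then satisfies all the clues, so Rosa ∈ Legal.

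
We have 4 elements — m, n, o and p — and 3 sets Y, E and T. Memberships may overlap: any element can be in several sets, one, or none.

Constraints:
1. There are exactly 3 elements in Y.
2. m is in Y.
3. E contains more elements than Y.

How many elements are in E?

4

From (2): m ∈ Y.
Suppose m ∉ E: no assignment then satisfies all the clues, so m ∈ E.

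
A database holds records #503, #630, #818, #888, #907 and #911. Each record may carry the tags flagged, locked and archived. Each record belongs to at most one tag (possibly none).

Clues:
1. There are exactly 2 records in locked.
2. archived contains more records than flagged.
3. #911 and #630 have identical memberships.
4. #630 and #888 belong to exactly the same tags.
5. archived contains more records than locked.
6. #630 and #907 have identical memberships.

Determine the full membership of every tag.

flagged = {}; locked = {#503, #818}; archived = {#630, #888, #907, #911}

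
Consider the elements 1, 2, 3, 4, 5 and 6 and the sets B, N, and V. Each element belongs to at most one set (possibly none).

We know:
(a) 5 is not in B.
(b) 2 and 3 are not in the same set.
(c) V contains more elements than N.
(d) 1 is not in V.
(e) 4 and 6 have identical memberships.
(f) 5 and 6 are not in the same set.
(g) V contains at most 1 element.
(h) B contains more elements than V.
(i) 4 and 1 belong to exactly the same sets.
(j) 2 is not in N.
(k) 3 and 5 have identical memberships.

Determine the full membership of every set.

B = {1, 4, 6}; N = {}; V = {2}

From (a): 5 ∉ B.
From (d): 1 ∉ V.
From (j): 2 ∉ N.
(i): 4 matches 1: 4 ∉ V.
(k): 3 matches 5: 3 ∉ B.
(e): 6 matches 4: 6 ∉ V.
Suppose 1 ∉ B: no assignment then satisfies all the clues, so 1 ∈ B.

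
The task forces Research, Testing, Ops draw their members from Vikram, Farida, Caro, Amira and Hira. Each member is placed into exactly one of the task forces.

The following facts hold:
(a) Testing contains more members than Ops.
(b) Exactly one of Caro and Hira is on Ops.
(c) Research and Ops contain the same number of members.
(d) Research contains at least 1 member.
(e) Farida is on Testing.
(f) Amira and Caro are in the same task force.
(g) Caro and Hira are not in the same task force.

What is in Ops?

Ops = {Hira}

From (e): Farida ∈ Testing.
Suppose Vikram ∈ Ops: no assignment then satisfies all the clues, so Vikram ∉ Ops.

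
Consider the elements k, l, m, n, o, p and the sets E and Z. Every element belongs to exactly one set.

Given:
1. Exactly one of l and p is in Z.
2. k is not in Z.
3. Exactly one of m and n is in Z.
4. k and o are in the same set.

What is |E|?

4

From (2): k ∉ Z.
(4): o matches k: o ∉ Z.
Only one set left: k ∈ E.
Only one set left: o ∈ E.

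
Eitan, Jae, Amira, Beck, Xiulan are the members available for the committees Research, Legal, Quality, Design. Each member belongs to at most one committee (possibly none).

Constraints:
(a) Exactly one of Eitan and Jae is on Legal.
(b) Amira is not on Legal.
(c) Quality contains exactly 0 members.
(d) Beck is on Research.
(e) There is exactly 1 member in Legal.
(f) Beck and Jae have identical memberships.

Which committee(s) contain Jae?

From (b): Amira ∉ Legal.
From (d): Beck ∈ Research.
(c): Quality already has 0, so the rest are out.
(f): Jae matches Beck: Jae ∈ Research.
(a) (exactly one): Eitan ∈ Legal.
(e): Legal already has 1, so the rest are out.

Jae: Research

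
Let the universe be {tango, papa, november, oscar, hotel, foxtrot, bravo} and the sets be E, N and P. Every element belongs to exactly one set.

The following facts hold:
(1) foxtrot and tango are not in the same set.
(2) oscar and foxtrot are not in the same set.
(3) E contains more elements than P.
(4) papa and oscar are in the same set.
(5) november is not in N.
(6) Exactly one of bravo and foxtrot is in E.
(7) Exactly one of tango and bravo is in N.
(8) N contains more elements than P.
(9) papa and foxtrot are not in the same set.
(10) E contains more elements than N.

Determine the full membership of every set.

E = {bravo, november, oscar, papa}; N = {hotel, tango}; P = {foxtrot}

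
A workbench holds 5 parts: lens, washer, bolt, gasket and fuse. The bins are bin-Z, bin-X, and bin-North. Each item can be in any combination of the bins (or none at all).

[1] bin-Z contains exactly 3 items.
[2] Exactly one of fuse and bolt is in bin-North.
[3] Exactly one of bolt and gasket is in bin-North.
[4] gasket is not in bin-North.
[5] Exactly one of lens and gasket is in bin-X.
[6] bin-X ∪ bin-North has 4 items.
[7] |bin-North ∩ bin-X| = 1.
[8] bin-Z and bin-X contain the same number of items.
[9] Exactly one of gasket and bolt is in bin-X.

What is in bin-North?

bin-North = {bolt, washer}

From (4): gasket ∉ bin-North.
(3) (exactly one): bolt ∈ bin-North.
(2) (exactly one): fuse ∉ bin-North.
Suppose lens ∈ bin-North: no assignment then satisfies all the clues, so lens ∉ bin-North.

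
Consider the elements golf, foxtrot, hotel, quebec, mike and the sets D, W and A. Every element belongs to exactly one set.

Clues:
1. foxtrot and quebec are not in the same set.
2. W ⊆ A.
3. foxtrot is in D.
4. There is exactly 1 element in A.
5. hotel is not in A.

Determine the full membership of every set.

D = {foxtrot, golf, hotel, mike}; W = {}; A = {quebec}

From (3): foxtrot ∈ D.
From (5): hotel ∉ A.
(1): quebec ∉ D.
(2) contrapositive: hotel ∉ W.
Only one set left: hotel ∈ D.
Suppose golf ∉ D: no assignment then satisfies all the clues, so golf ∈ D.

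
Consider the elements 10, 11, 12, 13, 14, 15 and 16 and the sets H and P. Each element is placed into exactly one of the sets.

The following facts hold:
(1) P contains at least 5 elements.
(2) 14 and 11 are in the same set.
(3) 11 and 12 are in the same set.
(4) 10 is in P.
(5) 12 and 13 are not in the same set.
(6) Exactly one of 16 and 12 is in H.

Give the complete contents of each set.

H = {13, 16}; P = {10, 11, 12, 14, 15}

From (4): 10 ∈ P.
Suppose 11 ∈ H: no assignment then satisfies all the clues, so 11 ∉ H.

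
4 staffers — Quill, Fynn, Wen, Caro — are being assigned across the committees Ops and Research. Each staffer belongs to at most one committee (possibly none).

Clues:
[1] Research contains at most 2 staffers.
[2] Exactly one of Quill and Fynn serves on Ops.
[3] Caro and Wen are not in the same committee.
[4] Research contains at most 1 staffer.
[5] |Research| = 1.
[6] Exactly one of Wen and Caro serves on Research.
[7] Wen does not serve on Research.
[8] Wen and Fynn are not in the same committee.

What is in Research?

Research = {Caro}

From (7): Wen ∉ Research.
(6) (exactly one): Caro ∈ Research.
(4): Research already has 1, so the rest are out.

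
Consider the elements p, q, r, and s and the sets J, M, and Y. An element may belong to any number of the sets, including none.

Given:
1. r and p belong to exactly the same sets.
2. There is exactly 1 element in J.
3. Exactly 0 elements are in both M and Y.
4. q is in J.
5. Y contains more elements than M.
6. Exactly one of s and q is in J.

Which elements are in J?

J = {q}

From (4): q ∈ J.
(2): J already has 1, so the rest are out.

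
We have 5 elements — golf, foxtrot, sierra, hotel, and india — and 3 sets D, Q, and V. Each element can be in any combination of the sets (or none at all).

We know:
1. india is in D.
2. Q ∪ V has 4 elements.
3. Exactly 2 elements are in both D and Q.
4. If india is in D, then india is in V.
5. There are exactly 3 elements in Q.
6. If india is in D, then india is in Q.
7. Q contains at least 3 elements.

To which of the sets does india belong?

india: D, Q, V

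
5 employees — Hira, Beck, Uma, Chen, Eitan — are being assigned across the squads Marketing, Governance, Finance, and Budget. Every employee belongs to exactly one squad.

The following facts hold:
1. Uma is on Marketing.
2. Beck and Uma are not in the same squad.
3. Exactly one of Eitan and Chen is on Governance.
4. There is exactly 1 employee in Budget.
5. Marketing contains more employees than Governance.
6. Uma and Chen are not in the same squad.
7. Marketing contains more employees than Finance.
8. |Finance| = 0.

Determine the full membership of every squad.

Marketing = {Eitan, Hira, Uma}; Governance = {Chen}; Finance = {}; Budget = {Beck}

From (1): Uma ∈ Marketing.
(2): Beck ∉ Marketing.
(6): Chen ∉ Marketing.
(8): Finance already has 0, so the rest are out.
Suppose Hira ∉ Marketing: no assignment then satisfies all the clues, so Hira ∈ Marketing.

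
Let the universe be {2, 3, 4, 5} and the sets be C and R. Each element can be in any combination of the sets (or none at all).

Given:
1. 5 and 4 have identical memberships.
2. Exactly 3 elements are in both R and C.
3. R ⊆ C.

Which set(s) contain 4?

4: C, R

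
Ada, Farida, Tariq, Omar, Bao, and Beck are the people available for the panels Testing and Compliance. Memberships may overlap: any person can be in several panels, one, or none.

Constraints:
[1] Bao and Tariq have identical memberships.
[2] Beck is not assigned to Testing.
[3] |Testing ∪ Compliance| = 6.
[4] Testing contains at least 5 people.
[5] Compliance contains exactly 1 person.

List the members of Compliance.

Compliance = {Beck}

From (2): Beck ∉ Testing.
(4): only 5 candidates remain for Testing, so all are in.
Suppose Ada ∈ Compliance: no assignment then satisfies all the clues, so Ada ∉ Compliance.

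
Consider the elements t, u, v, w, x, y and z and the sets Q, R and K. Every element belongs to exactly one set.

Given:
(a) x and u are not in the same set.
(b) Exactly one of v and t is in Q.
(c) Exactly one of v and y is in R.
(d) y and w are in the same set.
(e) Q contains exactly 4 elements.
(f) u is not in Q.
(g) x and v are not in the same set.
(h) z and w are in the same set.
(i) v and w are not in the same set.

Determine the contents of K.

K = {x}

From (f): u ∉ Q.
Suppose t ∈ K: no assignment then satisfies all the clues, so t ∉ K.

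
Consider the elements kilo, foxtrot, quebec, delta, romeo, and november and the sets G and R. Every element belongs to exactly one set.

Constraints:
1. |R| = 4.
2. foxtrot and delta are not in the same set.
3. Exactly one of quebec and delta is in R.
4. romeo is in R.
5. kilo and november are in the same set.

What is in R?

R = {delta, kilo, november, romeo}

From (4): romeo ∈ R.
Suppose kilo ∉ R: no assignment then satisfies all the clues, so kilo ∈ R.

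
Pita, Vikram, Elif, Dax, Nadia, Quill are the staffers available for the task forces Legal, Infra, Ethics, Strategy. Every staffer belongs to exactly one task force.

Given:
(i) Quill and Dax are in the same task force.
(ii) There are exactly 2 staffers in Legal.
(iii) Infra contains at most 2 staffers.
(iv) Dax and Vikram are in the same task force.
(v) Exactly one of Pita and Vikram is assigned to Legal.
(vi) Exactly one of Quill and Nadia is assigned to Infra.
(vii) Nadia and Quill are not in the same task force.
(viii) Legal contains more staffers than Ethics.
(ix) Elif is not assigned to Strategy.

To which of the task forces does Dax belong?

Dax: Strategy

From (ix): Elif ∉ Strategy.
Suppose Dax ∈ Legal: no assignment then satisfies all the clues, so Dax ∉ Legal.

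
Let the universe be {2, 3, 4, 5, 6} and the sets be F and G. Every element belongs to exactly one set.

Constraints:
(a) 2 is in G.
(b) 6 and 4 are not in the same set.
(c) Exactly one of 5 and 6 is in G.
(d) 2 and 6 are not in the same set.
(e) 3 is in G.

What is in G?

From (a): 2 ∈ G.
From (e): 3 ∈ G.
(d): 6 ∉ G.
Only one set left: 6 ∈ F.
(b): 4 ∉ F.
(c) (exactly one): 5 ∈ G.
Only one set left: 4 ∈ G.

G = {2, 3, 4, 5}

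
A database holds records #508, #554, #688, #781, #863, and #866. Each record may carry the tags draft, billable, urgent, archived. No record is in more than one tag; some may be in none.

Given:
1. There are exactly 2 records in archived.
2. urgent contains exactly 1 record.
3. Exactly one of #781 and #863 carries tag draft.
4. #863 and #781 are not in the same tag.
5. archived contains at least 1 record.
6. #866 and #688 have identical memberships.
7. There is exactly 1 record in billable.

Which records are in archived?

archived = {#688, #866}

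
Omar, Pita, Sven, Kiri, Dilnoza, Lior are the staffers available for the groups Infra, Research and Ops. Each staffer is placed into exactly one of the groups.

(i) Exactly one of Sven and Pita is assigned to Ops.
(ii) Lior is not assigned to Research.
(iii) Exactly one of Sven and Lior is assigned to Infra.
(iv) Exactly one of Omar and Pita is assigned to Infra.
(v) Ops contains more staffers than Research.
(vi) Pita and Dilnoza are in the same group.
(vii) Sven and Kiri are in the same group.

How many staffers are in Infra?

3

From (ii): Lior ∉ Research.
Suppose Pita ∈ Research: no assignment then satisfies all the clues, so Pita ∉ Research.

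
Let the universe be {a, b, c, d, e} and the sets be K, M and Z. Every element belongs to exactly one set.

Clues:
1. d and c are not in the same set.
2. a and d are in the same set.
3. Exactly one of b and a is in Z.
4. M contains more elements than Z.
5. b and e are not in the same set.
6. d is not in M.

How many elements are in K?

2

From (6): d ∉ M.
(2): a matches d: a ∉ M.
Suppose a ∉ K: no assignment then satisfies all the clues, so a ∈ K.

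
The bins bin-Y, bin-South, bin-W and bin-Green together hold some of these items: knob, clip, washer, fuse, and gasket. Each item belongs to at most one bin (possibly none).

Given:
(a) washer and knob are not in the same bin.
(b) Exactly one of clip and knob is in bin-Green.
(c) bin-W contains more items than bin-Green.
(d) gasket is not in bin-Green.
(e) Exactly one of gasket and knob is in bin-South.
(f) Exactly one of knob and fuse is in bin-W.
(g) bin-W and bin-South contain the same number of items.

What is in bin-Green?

bin-Green = {knob}

From (d): gasket ∉ bin-Green.
Suppose knob ∉ bin-Green: no assignment then satisfies all the clues, so knob ∈ bin-Green.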